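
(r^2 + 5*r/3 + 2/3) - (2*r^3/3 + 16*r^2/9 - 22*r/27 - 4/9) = -2*r^3/3 - 7*r^2/9 + 67*r/27 + 10/9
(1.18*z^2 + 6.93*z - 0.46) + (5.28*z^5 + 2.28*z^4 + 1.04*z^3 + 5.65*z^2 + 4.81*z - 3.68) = 5.28*z^5 + 2.28*z^4 + 1.04*z^3 + 6.83*z^2 + 11.74*z - 4.14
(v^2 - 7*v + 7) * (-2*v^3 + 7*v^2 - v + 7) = -2*v^5 + 21*v^4 - 64*v^3 + 63*v^2 - 56*v + 49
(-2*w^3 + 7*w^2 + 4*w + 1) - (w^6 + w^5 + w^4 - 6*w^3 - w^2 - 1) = -w^6 - w^5 - w^4 + 4*w^3 + 8*w^2 + 4*w + 2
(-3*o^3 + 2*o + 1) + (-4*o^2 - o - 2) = -3*o^3 - 4*o^2 + o - 1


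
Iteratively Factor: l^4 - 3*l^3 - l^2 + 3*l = (l)*(l^3 - 3*l^2 - l + 3) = l*(l - 3)*(l^2 - 1) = l*(l - 3)*(l - 1)*(l + 1)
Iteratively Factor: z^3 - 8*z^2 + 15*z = (z - 5)*(z^2 - 3*z) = (z - 5)*(z - 3)*(z)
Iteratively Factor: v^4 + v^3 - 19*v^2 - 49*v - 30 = (v + 1)*(v^3 - 19*v - 30) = (v + 1)*(v + 2)*(v^2 - 2*v - 15) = (v - 5)*(v + 1)*(v + 2)*(v + 3)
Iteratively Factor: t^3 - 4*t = (t + 2)*(t^2 - 2*t) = t*(t + 2)*(t - 2)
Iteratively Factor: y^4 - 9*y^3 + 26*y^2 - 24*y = (y - 2)*(y^3 - 7*y^2 + 12*y) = (y - 4)*(y - 2)*(y^2 - 3*y) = (y - 4)*(y - 3)*(y - 2)*(y)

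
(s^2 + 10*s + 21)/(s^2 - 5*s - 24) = (s + 7)/(s - 8)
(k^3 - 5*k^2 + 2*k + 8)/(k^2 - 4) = (k^2 - 3*k - 4)/(k + 2)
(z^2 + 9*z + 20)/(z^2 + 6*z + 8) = (z + 5)/(z + 2)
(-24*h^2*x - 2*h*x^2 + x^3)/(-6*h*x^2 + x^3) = (4*h + x)/x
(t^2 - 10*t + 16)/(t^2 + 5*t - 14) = (t - 8)/(t + 7)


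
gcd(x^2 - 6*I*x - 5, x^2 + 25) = x - 5*I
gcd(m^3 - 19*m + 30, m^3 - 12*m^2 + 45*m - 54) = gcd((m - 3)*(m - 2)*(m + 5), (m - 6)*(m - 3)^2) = m - 3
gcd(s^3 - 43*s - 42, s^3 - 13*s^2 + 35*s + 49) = s^2 - 6*s - 7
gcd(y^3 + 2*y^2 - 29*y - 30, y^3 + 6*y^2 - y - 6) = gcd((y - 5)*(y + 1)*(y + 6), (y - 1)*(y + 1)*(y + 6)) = y^2 + 7*y + 6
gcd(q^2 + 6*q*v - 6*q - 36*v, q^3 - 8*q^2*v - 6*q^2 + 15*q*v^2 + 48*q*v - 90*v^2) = q - 6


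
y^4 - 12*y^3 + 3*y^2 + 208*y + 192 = (y - 8)^2*(y + 1)*(y + 3)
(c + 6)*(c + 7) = c^2 + 13*c + 42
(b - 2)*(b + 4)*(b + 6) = b^3 + 8*b^2 + 4*b - 48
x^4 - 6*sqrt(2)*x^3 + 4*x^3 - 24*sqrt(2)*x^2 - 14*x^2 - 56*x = x*(x + 4)*(x - 7*sqrt(2))*(x + sqrt(2))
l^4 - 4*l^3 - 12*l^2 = l^2*(l - 6)*(l + 2)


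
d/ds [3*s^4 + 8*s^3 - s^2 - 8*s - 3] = 12*s^3 + 24*s^2 - 2*s - 8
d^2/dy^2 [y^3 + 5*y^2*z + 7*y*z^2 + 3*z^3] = 6*y + 10*z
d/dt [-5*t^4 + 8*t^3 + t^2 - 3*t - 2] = -20*t^3 + 24*t^2 + 2*t - 3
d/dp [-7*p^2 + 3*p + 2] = 3 - 14*p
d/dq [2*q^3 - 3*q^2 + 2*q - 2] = 6*q^2 - 6*q + 2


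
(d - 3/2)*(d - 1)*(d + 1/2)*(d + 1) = d^4 - d^3 - 7*d^2/4 + d + 3/4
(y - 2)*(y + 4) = y^2 + 2*y - 8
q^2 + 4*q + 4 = (q + 2)^2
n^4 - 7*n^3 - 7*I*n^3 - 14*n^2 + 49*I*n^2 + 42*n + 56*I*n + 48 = (n - 8)*(n - 6*I)*(-I*n - I)*(I*n + 1)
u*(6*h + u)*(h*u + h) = 6*h^2*u^2 + 6*h^2*u + h*u^3 + h*u^2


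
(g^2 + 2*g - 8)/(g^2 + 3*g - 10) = (g + 4)/(g + 5)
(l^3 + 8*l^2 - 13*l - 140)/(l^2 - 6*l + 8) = (l^2 + 12*l + 35)/(l - 2)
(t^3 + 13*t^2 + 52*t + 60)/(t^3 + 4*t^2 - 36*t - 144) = (t^2 + 7*t + 10)/(t^2 - 2*t - 24)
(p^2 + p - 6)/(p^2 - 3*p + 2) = (p + 3)/(p - 1)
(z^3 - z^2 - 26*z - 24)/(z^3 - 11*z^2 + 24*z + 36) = (z + 4)/(z - 6)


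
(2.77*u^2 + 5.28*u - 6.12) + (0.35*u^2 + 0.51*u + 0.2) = 3.12*u^2 + 5.79*u - 5.92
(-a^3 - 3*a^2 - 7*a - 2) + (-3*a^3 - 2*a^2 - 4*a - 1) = -4*a^3 - 5*a^2 - 11*a - 3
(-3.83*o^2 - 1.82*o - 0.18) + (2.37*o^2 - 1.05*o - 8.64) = -1.46*o^2 - 2.87*o - 8.82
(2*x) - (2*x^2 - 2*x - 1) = -2*x^2 + 4*x + 1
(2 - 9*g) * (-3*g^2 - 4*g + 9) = 27*g^3 + 30*g^2 - 89*g + 18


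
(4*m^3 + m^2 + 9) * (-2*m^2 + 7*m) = -8*m^5 + 26*m^4 + 7*m^3 - 18*m^2 + 63*m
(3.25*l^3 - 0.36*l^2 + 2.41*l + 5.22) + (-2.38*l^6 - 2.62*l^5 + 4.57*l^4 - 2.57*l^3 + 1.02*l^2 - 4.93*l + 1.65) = -2.38*l^6 - 2.62*l^5 + 4.57*l^4 + 0.68*l^3 + 0.66*l^2 - 2.52*l + 6.87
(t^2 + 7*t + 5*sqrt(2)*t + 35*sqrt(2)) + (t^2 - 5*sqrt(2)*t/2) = 2*t^2 + 5*sqrt(2)*t/2 + 7*t + 35*sqrt(2)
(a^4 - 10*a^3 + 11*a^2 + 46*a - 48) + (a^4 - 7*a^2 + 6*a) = 2*a^4 - 10*a^3 + 4*a^2 + 52*a - 48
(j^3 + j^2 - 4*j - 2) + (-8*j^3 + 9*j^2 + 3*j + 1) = -7*j^3 + 10*j^2 - j - 1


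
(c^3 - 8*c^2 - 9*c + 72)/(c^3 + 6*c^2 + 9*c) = (c^2 - 11*c + 24)/(c*(c + 3))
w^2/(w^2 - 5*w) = w/(w - 5)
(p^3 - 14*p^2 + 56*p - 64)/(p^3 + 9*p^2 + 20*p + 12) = (p^3 - 14*p^2 + 56*p - 64)/(p^3 + 9*p^2 + 20*p + 12)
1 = 1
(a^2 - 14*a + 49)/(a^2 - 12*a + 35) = (a - 7)/(a - 5)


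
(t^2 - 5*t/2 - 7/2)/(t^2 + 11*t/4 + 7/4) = 2*(2*t - 7)/(4*t + 7)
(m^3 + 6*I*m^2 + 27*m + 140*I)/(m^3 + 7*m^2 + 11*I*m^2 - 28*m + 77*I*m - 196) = (m - 5*I)/(m + 7)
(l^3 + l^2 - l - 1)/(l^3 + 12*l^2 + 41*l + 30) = (l^2 - 1)/(l^2 + 11*l + 30)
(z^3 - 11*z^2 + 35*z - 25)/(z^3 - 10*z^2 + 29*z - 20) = (z - 5)/(z - 4)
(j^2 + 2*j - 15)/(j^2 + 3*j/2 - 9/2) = 2*(j^2 + 2*j - 15)/(2*j^2 + 3*j - 9)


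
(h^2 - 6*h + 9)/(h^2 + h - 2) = (h^2 - 6*h + 9)/(h^2 + h - 2)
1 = 1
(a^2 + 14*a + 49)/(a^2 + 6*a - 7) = (a + 7)/(a - 1)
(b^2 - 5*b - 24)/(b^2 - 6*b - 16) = (b + 3)/(b + 2)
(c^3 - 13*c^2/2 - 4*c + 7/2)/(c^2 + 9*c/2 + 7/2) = (2*c^2 - 15*c + 7)/(2*c + 7)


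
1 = 1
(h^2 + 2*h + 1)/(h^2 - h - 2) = (h + 1)/(h - 2)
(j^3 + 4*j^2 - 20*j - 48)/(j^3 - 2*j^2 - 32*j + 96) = (j + 2)/(j - 4)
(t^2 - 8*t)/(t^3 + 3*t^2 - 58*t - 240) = t/(t^2 + 11*t + 30)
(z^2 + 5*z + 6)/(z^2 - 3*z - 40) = (z^2 + 5*z + 6)/(z^2 - 3*z - 40)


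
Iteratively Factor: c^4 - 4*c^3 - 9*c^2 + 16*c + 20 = (c - 2)*(c^3 - 2*c^2 - 13*c - 10) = (c - 2)*(c + 1)*(c^2 - 3*c - 10) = (c - 2)*(c + 1)*(c + 2)*(c - 5)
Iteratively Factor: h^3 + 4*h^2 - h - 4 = (h + 4)*(h^2 - 1) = (h - 1)*(h + 4)*(h + 1)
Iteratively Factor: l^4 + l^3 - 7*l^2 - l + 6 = (l - 2)*(l^3 + 3*l^2 - l - 3) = (l - 2)*(l - 1)*(l^2 + 4*l + 3) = (l - 2)*(l - 1)*(l + 1)*(l + 3)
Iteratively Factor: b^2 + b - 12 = (b + 4)*(b - 3)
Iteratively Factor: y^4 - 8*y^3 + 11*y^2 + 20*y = (y)*(y^3 - 8*y^2 + 11*y + 20) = y*(y + 1)*(y^2 - 9*y + 20) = y*(y - 5)*(y + 1)*(y - 4)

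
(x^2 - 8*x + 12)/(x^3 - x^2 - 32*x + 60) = (x - 6)/(x^2 + x - 30)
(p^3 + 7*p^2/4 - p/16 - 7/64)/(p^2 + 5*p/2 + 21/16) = (16*p^2 - 1)/(4*(4*p + 3))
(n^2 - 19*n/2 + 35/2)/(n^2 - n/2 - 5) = (n - 7)/(n + 2)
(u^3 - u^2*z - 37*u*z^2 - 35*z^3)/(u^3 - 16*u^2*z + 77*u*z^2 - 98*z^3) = (u^2 + 6*u*z + 5*z^2)/(u^2 - 9*u*z + 14*z^2)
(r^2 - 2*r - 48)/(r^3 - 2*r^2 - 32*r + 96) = (r - 8)/(r^2 - 8*r + 16)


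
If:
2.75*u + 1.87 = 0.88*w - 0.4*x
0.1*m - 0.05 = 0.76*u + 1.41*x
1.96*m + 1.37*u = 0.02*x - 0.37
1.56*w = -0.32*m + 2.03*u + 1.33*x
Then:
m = 0.59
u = -1.10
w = -1.04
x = 0.60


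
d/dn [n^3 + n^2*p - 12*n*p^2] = 3*n^2 + 2*n*p - 12*p^2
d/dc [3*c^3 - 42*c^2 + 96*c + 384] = 9*c^2 - 84*c + 96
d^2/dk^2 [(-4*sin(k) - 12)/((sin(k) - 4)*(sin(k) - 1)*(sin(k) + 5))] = 4*(4*sin(k)^6 + 31*sin(k)^5 + 109*sin(k)^4 - 313*sin(k)^3 - 895*sin(k)^2 + 1466*sin(k) + 3486)/((sin(k) - 4)^3*(sin(k) - 1)^2*(sin(k) + 5)^3)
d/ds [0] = 0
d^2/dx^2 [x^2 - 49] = 2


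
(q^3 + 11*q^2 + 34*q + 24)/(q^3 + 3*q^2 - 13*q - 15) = (q^2 + 10*q + 24)/(q^2 + 2*q - 15)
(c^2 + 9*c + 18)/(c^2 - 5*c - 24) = (c + 6)/(c - 8)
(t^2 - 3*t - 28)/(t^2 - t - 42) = (t + 4)/(t + 6)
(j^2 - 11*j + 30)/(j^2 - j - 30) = (j - 5)/(j + 5)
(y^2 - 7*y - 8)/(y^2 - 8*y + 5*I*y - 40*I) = (y + 1)/(y + 5*I)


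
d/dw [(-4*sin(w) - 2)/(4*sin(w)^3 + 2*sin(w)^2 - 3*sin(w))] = 2*(16*sin(w)^3 + 16*sin(w)^2 + 4*sin(w) - 3)*cos(w)/((4*sin(w)^2 + 2*sin(w) - 3)^2*sin(w)^2)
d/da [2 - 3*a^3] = -9*a^2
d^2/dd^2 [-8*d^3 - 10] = -48*d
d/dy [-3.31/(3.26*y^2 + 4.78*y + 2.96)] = (21.5812*y + 15.8218)/(3.26*y^2 + 4.78*y + 2.96)^2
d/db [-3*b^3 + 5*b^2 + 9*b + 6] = -9*b^2 + 10*b + 9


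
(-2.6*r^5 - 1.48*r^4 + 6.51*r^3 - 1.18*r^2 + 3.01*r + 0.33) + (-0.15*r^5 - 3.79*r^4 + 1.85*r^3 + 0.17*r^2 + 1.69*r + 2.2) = -2.75*r^5 - 5.27*r^4 + 8.36*r^3 - 1.01*r^2 + 4.7*r + 2.53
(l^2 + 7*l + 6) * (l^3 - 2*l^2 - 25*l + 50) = l^5 + 5*l^4 - 33*l^3 - 137*l^2 + 200*l + 300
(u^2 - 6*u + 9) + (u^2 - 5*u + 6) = 2*u^2 - 11*u + 15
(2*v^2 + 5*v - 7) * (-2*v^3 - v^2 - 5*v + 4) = -4*v^5 - 12*v^4 - v^3 - 10*v^2 + 55*v - 28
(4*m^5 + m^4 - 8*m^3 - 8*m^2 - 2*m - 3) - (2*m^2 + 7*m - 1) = 4*m^5 + m^4 - 8*m^3 - 10*m^2 - 9*m - 2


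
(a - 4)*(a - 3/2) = a^2 - 11*a/2 + 6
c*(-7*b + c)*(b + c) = -7*b^2*c - 6*b*c^2 + c^3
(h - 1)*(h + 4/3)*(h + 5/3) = h^3 + 2*h^2 - 7*h/9 - 20/9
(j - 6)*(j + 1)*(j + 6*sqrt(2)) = j^3 - 5*j^2 + 6*sqrt(2)*j^2 - 30*sqrt(2)*j - 6*j - 36*sqrt(2)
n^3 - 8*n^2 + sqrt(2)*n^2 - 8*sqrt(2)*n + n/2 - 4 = (n - 8)*(n + sqrt(2)/2)^2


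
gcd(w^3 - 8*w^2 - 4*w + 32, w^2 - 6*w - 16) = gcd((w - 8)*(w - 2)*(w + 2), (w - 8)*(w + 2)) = w^2 - 6*w - 16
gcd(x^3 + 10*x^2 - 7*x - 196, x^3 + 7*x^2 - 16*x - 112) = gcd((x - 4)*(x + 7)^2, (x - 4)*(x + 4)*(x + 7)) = x^2 + 3*x - 28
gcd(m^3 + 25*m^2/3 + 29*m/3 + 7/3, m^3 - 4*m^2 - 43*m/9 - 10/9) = m + 1/3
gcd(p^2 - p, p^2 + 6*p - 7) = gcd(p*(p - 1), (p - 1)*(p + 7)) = p - 1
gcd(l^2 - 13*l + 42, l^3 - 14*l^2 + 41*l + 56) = l - 7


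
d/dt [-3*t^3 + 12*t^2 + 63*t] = -9*t^2 + 24*t + 63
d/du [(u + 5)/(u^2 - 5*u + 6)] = (u^2 - 5*u - (u + 5)*(2*u - 5) + 6)/(u^2 - 5*u + 6)^2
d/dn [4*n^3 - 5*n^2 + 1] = 2*n*(6*n - 5)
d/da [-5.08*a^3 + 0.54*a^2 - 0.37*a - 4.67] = -15.24*a^2 + 1.08*a - 0.37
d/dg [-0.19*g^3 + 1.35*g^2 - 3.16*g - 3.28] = -0.57*g^2 + 2.7*g - 3.16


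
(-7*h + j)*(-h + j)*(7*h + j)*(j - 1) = 49*h^3*j - 49*h^3 - 49*h^2*j^2 + 49*h^2*j - h*j^3 + h*j^2 + j^4 - j^3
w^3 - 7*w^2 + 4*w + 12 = (w - 6)*(w - 2)*(w + 1)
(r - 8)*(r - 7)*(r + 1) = r^3 - 14*r^2 + 41*r + 56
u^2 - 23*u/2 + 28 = (u - 8)*(u - 7/2)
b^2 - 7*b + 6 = (b - 6)*(b - 1)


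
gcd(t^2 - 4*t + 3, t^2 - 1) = t - 1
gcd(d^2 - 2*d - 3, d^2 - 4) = 1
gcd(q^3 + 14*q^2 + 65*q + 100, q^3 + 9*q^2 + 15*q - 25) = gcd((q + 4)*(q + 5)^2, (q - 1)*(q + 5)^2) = q^2 + 10*q + 25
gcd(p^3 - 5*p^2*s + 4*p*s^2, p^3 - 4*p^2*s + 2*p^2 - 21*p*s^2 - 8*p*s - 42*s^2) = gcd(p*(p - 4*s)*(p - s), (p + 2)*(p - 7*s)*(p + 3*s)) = 1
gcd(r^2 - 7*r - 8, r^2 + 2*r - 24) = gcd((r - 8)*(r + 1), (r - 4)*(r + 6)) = 1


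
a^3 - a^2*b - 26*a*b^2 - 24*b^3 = (a - 6*b)*(a + b)*(a + 4*b)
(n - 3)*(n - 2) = n^2 - 5*n + 6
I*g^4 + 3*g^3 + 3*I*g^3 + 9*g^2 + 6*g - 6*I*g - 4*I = (g + 1)*(g + 2)*(g - 2*I)*(I*g + 1)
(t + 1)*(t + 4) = t^2 + 5*t + 4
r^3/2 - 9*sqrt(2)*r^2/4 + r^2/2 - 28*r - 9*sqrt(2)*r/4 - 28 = (r/2 + 1/2)*(r - 8*sqrt(2))*(r + 7*sqrt(2)/2)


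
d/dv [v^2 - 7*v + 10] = 2*v - 7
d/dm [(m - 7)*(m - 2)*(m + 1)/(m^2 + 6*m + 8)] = (m^4 + 12*m^3 - 29*m^2 - 156*m - 44)/(m^4 + 12*m^3 + 52*m^2 + 96*m + 64)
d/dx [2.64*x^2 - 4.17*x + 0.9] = 5.28*x - 4.17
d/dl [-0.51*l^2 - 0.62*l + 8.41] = -1.02*l - 0.62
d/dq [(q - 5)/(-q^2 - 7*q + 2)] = (-q^2 - 7*q + (q - 5)*(2*q + 7) + 2)/(q^2 + 7*q - 2)^2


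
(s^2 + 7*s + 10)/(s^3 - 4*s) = (s + 5)/(s*(s - 2))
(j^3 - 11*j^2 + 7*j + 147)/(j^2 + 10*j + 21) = (j^2 - 14*j + 49)/(j + 7)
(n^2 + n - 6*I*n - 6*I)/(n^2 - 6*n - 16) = (-n^2 - n + 6*I*n + 6*I)/(-n^2 + 6*n + 16)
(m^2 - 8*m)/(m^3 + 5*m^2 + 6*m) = (m - 8)/(m^2 + 5*m + 6)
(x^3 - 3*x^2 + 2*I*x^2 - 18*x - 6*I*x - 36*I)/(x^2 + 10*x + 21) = (x^2 + 2*x*(-3 + I) - 12*I)/(x + 7)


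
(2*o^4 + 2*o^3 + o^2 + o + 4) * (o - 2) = 2*o^5 - 2*o^4 - 3*o^3 - o^2 + 2*o - 8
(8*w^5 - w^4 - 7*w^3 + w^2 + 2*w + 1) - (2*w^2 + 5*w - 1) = 8*w^5 - w^4 - 7*w^3 - w^2 - 3*w + 2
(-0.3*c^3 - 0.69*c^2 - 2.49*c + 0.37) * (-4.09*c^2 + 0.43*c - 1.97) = 1.227*c^5 + 2.6931*c^4 + 10.4784*c^3 - 1.2247*c^2 + 5.0644*c - 0.7289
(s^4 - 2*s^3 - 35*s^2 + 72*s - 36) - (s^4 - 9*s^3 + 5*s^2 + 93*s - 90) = 7*s^3 - 40*s^2 - 21*s + 54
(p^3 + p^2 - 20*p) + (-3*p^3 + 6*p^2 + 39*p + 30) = -2*p^3 + 7*p^2 + 19*p + 30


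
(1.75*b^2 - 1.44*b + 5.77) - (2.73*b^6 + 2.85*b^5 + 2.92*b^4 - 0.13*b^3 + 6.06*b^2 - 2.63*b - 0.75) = -2.73*b^6 - 2.85*b^5 - 2.92*b^4 + 0.13*b^3 - 4.31*b^2 + 1.19*b + 6.52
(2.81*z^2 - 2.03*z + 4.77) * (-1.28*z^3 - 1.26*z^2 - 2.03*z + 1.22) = -3.5968*z^5 - 0.9422*z^4 - 9.2521*z^3 + 1.5389*z^2 - 12.1597*z + 5.8194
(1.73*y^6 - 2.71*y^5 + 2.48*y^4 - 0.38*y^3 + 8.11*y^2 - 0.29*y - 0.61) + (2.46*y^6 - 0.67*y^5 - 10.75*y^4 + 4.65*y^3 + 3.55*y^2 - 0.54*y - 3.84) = 4.19*y^6 - 3.38*y^5 - 8.27*y^4 + 4.27*y^3 + 11.66*y^2 - 0.83*y - 4.45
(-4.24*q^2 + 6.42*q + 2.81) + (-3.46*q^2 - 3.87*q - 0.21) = -7.7*q^2 + 2.55*q + 2.6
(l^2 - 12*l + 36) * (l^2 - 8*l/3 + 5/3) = l^4 - 44*l^3/3 + 209*l^2/3 - 116*l + 60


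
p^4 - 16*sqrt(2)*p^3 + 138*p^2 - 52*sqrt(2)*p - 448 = (p - 8*sqrt(2))*(p - 7*sqrt(2))*(p - 2*sqrt(2))*(p + sqrt(2))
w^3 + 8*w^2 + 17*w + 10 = (w + 1)*(w + 2)*(w + 5)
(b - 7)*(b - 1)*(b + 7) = b^3 - b^2 - 49*b + 49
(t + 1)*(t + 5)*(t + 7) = t^3 + 13*t^2 + 47*t + 35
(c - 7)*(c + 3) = c^2 - 4*c - 21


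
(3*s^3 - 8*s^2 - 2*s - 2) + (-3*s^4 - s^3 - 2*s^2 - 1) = -3*s^4 + 2*s^3 - 10*s^2 - 2*s - 3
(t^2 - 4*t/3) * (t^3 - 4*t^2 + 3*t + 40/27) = t^5 - 16*t^4/3 + 25*t^3/3 - 68*t^2/27 - 160*t/81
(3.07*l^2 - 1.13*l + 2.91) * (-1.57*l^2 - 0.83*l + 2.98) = -4.8199*l^4 - 0.774*l^3 + 5.5178*l^2 - 5.7827*l + 8.6718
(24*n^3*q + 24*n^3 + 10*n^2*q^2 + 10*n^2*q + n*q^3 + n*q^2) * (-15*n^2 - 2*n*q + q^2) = -360*n^5*q - 360*n^5 - 198*n^4*q^2 - 198*n^4*q - 11*n^3*q^3 - 11*n^3*q^2 + 8*n^2*q^4 + 8*n^2*q^3 + n*q^5 + n*q^4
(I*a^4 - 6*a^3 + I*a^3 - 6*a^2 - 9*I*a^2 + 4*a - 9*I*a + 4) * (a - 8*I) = I*a^5 + 2*a^4 + I*a^4 + 2*a^3 + 39*I*a^3 - 68*a^2 + 39*I*a^2 - 68*a - 32*I*a - 32*I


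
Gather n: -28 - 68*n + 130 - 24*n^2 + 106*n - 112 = -24*n^2 + 38*n - 10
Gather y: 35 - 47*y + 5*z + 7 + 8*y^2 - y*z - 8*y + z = 8*y^2 + y*(-z - 55) + 6*z + 42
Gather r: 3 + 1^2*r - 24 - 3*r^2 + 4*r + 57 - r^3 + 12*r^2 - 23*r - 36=-r^3 + 9*r^2 - 18*r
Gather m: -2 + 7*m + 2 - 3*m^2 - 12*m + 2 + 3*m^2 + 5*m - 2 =0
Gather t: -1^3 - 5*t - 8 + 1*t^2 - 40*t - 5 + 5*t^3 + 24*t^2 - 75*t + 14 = 5*t^3 + 25*t^2 - 120*t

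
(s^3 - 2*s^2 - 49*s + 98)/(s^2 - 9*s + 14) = s + 7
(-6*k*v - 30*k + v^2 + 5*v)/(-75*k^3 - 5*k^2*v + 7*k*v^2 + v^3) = (6*k*v + 30*k - v^2 - 5*v)/(75*k^3 + 5*k^2*v - 7*k*v^2 - v^3)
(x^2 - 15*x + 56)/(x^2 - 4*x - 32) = (x - 7)/(x + 4)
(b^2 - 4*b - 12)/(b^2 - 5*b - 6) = (b + 2)/(b + 1)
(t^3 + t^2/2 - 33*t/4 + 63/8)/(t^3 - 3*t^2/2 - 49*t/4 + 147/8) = (2*t - 3)/(2*t - 7)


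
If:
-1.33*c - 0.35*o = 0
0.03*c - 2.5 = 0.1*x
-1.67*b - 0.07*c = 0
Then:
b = -0.139720558882236*x - 3.49301397205589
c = 3.33333333333333*x + 83.3333333333333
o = -12.6666666666667*x - 316.666666666667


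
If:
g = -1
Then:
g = -1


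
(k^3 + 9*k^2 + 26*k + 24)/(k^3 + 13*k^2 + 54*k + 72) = (k + 2)/(k + 6)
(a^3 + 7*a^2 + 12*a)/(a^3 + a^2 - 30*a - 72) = a/(a - 6)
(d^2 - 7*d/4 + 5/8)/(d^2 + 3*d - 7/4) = (4*d - 5)/(2*(2*d + 7))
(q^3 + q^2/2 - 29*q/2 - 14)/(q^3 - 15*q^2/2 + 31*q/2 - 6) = (2*q^2 + 9*q + 7)/(2*q^2 - 7*q + 3)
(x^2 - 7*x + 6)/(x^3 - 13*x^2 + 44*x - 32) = (x - 6)/(x^2 - 12*x + 32)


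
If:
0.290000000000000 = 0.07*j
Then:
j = 4.14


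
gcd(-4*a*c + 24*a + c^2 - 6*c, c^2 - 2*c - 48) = 1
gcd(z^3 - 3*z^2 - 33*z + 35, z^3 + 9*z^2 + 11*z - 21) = z - 1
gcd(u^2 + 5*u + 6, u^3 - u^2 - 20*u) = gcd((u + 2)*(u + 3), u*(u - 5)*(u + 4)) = 1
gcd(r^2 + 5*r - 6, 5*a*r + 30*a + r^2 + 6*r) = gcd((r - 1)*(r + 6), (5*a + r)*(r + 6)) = r + 6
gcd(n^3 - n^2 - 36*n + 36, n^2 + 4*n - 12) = n + 6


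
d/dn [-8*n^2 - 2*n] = -16*n - 2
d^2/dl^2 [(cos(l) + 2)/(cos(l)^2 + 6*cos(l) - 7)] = (-9*(1 - cos(2*l))^2*cos(l)/4 - (1 - cos(2*l))^2/2 - 151*cos(l)/2 - 81*cos(2*l) - 21*cos(3*l) + cos(5*l)/2 + 177)/((cos(l) - 1)^3*(cos(l) + 7)^3)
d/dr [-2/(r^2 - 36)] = 4*r/(r^2 - 36)^2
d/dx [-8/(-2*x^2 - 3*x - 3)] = 8*(-4*x - 3)/(2*x^2 + 3*x + 3)^2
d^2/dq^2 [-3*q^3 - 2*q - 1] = -18*q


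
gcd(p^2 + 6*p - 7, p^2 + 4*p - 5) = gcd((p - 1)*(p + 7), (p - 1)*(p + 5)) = p - 1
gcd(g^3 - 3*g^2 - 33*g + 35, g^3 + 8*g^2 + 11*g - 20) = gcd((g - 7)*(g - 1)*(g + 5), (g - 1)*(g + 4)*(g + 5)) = g^2 + 4*g - 5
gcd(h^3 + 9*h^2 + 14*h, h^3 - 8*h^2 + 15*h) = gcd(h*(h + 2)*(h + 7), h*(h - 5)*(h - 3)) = h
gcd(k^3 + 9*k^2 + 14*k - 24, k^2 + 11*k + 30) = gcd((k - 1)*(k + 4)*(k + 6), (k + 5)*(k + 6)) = k + 6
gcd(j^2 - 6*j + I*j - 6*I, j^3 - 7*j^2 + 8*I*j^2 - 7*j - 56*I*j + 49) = j + I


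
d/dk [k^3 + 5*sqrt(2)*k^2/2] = k*(3*k + 5*sqrt(2))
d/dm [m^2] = 2*m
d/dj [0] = 0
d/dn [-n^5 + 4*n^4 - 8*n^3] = n^2*(-5*n^2 + 16*n - 24)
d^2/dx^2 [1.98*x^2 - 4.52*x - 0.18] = 3.96000000000000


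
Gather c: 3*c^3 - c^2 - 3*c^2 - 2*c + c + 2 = 3*c^3 - 4*c^2 - c + 2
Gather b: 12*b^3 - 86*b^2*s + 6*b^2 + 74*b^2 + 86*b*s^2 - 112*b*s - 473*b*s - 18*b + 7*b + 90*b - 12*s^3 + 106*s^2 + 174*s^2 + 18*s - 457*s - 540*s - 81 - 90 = 12*b^3 + b^2*(80 - 86*s) + b*(86*s^2 - 585*s + 79) - 12*s^3 + 280*s^2 - 979*s - 171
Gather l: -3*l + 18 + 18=36 - 3*l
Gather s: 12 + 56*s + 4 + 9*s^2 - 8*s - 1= 9*s^2 + 48*s + 15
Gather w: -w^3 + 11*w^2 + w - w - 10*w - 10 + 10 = -w^3 + 11*w^2 - 10*w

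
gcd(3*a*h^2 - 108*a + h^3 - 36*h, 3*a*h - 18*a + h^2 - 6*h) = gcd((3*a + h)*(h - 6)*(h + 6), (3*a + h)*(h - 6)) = 3*a*h - 18*a + h^2 - 6*h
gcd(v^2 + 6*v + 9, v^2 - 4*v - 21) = v + 3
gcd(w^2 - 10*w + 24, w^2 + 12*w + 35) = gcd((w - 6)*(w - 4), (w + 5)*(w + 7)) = 1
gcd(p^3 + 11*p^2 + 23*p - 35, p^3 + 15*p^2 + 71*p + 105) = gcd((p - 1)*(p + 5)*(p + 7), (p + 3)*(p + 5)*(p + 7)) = p^2 + 12*p + 35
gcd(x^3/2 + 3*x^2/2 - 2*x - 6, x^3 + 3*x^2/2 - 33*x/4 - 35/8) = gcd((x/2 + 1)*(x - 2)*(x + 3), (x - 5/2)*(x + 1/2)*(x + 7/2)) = 1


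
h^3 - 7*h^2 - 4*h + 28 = (h - 7)*(h - 2)*(h + 2)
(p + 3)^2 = p^2 + 6*p + 9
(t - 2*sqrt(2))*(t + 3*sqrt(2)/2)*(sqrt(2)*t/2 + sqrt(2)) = sqrt(2)*t^3/2 - t^2/2 + sqrt(2)*t^2 - 3*sqrt(2)*t - t - 6*sqrt(2)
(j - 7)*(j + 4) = j^2 - 3*j - 28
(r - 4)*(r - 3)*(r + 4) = r^3 - 3*r^2 - 16*r + 48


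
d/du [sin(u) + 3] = cos(u)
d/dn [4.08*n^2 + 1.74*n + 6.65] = 8.16*n + 1.74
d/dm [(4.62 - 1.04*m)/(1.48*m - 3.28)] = (11.238592 - 5.071072*m)/(1.48*m - 3.28)^3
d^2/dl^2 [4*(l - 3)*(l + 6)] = 8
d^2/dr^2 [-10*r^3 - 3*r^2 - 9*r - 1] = -60*r - 6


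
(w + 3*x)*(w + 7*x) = w^2 + 10*w*x + 21*x^2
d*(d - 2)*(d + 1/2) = d^3 - 3*d^2/2 - d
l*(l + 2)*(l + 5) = l^3 + 7*l^2 + 10*l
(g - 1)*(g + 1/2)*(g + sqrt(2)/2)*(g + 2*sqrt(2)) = g^4 - g^3/2 + 5*sqrt(2)*g^3/2 - 5*sqrt(2)*g^2/4 + 3*g^2/2 - 5*sqrt(2)*g/4 - g - 1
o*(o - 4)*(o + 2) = o^3 - 2*o^2 - 8*o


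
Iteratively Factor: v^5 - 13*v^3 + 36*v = (v - 3)*(v^4 + 3*v^3 - 4*v^2 - 12*v) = (v - 3)*(v - 2)*(v^3 + 5*v^2 + 6*v) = v*(v - 3)*(v - 2)*(v^2 + 5*v + 6) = v*(v - 3)*(v - 2)*(v + 3)*(v + 2)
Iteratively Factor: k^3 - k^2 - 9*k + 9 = (k - 1)*(k^2 - 9) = (k - 3)*(k - 1)*(k + 3)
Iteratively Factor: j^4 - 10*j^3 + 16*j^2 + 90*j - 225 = (j + 3)*(j^3 - 13*j^2 + 55*j - 75) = (j - 5)*(j + 3)*(j^2 - 8*j + 15) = (j - 5)*(j - 3)*(j + 3)*(j - 5)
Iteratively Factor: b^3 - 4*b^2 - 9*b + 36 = (b + 3)*(b^2 - 7*b + 12) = (b - 3)*(b + 3)*(b - 4)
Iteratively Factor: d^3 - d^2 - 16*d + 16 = (d - 4)*(d^2 + 3*d - 4) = (d - 4)*(d - 1)*(d + 4)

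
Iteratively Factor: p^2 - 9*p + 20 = (p - 5)*(p - 4)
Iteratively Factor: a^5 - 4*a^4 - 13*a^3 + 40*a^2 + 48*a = (a + 3)*(a^4 - 7*a^3 + 8*a^2 + 16*a) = a*(a + 3)*(a^3 - 7*a^2 + 8*a + 16) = a*(a - 4)*(a + 3)*(a^2 - 3*a - 4) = a*(a - 4)*(a + 1)*(a + 3)*(a - 4)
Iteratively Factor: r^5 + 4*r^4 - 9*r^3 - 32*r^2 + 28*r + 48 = (r - 2)*(r^4 + 6*r^3 + 3*r^2 - 26*r - 24) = (r - 2)*(r + 3)*(r^3 + 3*r^2 - 6*r - 8) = (r - 2)*(r + 1)*(r + 3)*(r^2 + 2*r - 8) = (r - 2)*(r + 1)*(r + 3)*(r + 4)*(r - 2)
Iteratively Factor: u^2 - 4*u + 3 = (u - 3)*(u - 1)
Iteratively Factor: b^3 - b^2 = (b - 1)*(b^2) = b*(b - 1)*(b)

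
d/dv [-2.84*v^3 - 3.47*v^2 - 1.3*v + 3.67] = -8.52*v^2 - 6.94*v - 1.3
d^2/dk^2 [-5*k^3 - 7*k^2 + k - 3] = -30*k - 14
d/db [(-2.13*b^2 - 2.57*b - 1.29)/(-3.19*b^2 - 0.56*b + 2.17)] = (-7.0055*b^2 - 17.4744*b - 6.2993)/(10.1761*b^4 + 3.5728*b^3 - 13.531*b^2 - 2.4304*b + 4.7089)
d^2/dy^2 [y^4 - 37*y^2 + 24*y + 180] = 12*y^2 - 74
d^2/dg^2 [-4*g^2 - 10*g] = -8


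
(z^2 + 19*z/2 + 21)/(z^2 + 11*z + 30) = (z + 7/2)/(z + 5)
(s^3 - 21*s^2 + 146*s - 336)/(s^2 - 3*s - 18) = (s^2 - 15*s + 56)/(s + 3)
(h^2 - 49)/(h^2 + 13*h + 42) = (h - 7)/(h + 6)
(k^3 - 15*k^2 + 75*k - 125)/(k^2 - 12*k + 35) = (k^2 - 10*k + 25)/(k - 7)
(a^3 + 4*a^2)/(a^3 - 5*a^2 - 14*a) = a*(a + 4)/(a^2 - 5*a - 14)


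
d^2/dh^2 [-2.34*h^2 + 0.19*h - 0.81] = -4.68000000000000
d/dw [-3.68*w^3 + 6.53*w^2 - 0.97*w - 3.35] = -11.04*w^2 + 13.06*w - 0.97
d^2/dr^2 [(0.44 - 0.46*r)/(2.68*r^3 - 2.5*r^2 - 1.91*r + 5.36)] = (-19.823424*r^5 + 56.415072*r^4 - 57.627296*r^3 + 82.280064*r^2 - 62.301072*r + 5.583736)/(19.248832*r^9 - 53.868*r^8 + 9.094848*r^7 + 176.649992*r^6 - 221.953776*r^5 - 91.481358*r^4 + 377.582113*r^3 - 156.810552*r^2 - 164.620608*r + 153.990656)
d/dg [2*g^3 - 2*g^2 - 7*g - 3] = 6*g^2 - 4*g - 7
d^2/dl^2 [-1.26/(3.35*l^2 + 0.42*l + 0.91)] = (28.2807*l^2 + 3.54564*l - 1.26*(6.7*l + 0.42)*(13.4*l + 0.84) + 7.68222)/(3.35*l^2 + 0.42*l + 0.91)^3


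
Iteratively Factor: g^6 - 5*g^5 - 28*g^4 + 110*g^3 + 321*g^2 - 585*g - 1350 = (g - 3)*(g^5 - 2*g^4 - 34*g^3 + 8*g^2 + 345*g + 450) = (g - 5)*(g - 3)*(g^4 + 3*g^3 - 19*g^2 - 87*g - 90) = (g - 5)^2*(g - 3)*(g^3 + 8*g^2 + 21*g + 18) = (g - 5)^2*(g - 3)*(g + 3)*(g^2 + 5*g + 6) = (g - 5)^2*(g - 3)*(g + 2)*(g + 3)*(g + 3)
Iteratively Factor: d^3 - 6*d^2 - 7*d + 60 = (d - 5)*(d^2 - d - 12) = (d - 5)*(d + 3)*(d - 4)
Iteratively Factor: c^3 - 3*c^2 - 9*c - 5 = (c + 1)*(c^2 - 4*c - 5) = (c - 5)*(c + 1)*(c + 1)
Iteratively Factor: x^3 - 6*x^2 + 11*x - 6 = (x - 2)*(x^2 - 4*x + 3) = (x - 2)*(x - 1)*(x - 3)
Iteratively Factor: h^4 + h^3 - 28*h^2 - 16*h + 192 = (h - 4)*(h^3 + 5*h^2 - 8*h - 48) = (h - 4)*(h - 3)*(h^2 + 8*h + 16) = (h - 4)*(h - 3)*(h + 4)*(h + 4)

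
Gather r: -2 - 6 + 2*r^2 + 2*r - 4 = 2*r^2 + 2*r - 12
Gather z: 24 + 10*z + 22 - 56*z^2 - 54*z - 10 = -56*z^2 - 44*z + 36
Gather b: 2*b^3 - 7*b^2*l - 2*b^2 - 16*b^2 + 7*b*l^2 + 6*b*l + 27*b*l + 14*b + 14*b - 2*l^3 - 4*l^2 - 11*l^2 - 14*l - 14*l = 2*b^3 + b^2*(-7*l - 18) + b*(7*l^2 + 33*l + 28) - 2*l^3 - 15*l^2 - 28*l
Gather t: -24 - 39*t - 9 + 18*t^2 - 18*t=18*t^2 - 57*t - 33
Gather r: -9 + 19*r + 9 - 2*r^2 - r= -2*r^2 + 18*r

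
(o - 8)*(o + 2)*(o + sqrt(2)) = o^3 - 6*o^2 + sqrt(2)*o^2 - 16*o - 6*sqrt(2)*o - 16*sqrt(2)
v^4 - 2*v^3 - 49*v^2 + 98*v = v*(v - 7)*(v - 2)*(v + 7)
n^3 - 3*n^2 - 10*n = n*(n - 5)*(n + 2)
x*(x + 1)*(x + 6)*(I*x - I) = I*x^4 + 6*I*x^3 - I*x^2 - 6*I*x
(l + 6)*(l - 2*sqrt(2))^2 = l^3 - 4*sqrt(2)*l^2 + 6*l^2 - 24*sqrt(2)*l + 8*l + 48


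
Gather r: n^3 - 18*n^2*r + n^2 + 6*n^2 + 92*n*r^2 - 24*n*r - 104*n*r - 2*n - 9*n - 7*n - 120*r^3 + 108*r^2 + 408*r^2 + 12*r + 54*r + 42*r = n^3 + 7*n^2 - 18*n - 120*r^3 + r^2*(92*n + 516) + r*(-18*n^2 - 128*n + 108)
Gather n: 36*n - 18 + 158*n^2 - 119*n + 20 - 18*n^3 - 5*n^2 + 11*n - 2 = -18*n^3 + 153*n^2 - 72*n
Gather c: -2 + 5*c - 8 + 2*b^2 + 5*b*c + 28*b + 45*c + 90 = 2*b^2 + 28*b + c*(5*b + 50) + 80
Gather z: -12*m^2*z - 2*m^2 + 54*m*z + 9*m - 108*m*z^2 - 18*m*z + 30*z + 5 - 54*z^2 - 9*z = -2*m^2 + 9*m + z^2*(-108*m - 54) + z*(-12*m^2 + 36*m + 21) + 5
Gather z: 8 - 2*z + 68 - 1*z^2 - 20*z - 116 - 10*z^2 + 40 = -11*z^2 - 22*z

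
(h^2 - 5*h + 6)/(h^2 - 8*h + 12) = (h - 3)/(h - 6)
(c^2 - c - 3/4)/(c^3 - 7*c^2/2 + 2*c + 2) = (c - 3/2)/(c^2 - 4*c + 4)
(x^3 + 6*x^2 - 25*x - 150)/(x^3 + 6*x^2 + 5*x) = (x^2 + x - 30)/(x*(x + 1))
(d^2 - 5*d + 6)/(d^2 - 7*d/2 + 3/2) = 2*(d - 2)/(2*d - 1)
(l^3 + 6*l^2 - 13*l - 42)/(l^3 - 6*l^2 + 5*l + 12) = (l^2 + 9*l + 14)/(l^2 - 3*l - 4)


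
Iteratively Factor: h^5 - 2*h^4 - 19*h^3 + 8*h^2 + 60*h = (h)*(h^4 - 2*h^3 - 19*h^2 + 8*h + 60) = h*(h - 2)*(h^3 - 19*h - 30) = h*(h - 5)*(h - 2)*(h^2 + 5*h + 6) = h*(h - 5)*(h - 2)*(h + 3)*(h + 2)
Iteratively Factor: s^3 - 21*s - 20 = (s + 4)*(s^2 - 4*s - 5) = (s + 1)*(s + 4)*(s - 5)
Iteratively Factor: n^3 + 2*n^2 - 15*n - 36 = (n + 3)*(n^2 - n - 12) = (n - 4)*(n + 3)*(n + 3)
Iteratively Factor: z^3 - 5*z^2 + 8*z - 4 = (z - 2)*(z^2 - 3*z + 2) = (z - 2)^2*(z - 1)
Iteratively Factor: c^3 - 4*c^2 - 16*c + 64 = (c - 4)*(c^2 - 16) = (c - 4)^2*(c + 4)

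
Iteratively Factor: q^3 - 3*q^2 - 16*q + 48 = (q - 3)*(q^2 - 16) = (q - 4)*(q - 3)*(q + 4)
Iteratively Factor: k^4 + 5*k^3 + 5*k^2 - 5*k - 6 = (k + 2)*(k^3 + 3*k^2 - k - 3) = (k + 2)*(k + 3)*(k^2 - 1) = (k - 1)*(k + 2)*(k + 3)*(k + 1)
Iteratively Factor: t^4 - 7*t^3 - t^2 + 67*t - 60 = (t + 3)*(t^3 - 10*t^2 + 29*t - 20) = (t - 4)*(t + 3)*(t^2 - 6*t + 5) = (t - 5)*(t - 4)*(t + 3)*(t - 1)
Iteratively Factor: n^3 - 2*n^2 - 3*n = (n)*(n^2 - 2*n - 3) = n*(n - 3)*(n + 1)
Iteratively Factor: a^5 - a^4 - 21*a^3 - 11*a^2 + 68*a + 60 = (a + 1)*(a^4 - 2*a^3 - 19*a^2 + 8*a + 60) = (a + 1)*(a + 3)*(a^3 - 5*a^2 - 4*a + 20) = (a + 1)*(a + 2)*(a + 3)*(a^2 - 7*a + 10) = (a - 5)*(a + 1)*(a + 2)*(a + 3)*(a - 2)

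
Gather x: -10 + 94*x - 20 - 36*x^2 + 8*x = -36*x^2 + 102*x - 30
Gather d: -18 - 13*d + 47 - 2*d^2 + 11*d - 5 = -2*d^2 - 2*d + 24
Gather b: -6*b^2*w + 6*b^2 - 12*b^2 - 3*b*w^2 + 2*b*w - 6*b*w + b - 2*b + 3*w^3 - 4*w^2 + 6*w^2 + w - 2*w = b^2*(-6*w - 6) + b*(-3*w^2 - 4*w - 1) + 3*w^3 + 2*w^2 - w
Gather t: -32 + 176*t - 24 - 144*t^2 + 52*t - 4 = -144*t^2 + 228*t - 60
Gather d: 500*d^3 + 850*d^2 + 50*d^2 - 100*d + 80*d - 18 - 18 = 500*d^3 + 900*d^2 - 20*d - 36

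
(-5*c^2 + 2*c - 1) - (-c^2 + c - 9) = -4*c^2 + c + 8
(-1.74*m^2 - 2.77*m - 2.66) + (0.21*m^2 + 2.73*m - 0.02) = -1.53*m^2 - 0.04*m - 2.68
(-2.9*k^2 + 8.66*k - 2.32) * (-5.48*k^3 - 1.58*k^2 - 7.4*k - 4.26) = 15.892*k^5 - 42.8748*k^4 + 20.4908*k^3 - 48.0644*k^2 - 19.7236*k + 9.8832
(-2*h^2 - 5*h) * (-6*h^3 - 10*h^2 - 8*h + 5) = 12*h^5 + 50*h^4 + 66*h^3 + 30*h^2 - 25*h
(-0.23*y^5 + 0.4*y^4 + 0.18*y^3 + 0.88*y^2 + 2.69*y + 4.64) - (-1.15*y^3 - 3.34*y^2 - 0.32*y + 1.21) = -0.23*y^5 + 0.4*y^4 + 1.33*y^3 + 4.22*y^2 + 3.01*y + 3.43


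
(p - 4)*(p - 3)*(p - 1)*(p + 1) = p^4 - 7*p^3 + 11*p^2 + 7*p - 12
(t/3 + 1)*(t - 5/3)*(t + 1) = t^3/3 + 7*t^2/9 - 11*t/9 - 5/3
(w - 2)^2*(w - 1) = w^3 - 5*w^2 + 8*w - 4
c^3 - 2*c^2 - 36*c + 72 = (c - 6)*(c - 2)*(c + 6)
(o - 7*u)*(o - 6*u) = o^2 - 13*o*u + 42*u^2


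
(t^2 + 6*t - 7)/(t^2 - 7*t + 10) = (t^2 + 6*t - 7)/(t^2 - 7*t + 10)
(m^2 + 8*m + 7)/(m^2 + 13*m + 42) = (m + 1)/(m + 6)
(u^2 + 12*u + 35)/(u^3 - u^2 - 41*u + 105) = (u + 5)/(u^2 - 8*u + 15)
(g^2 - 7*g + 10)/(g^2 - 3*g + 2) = (g - 5)/(g - 1)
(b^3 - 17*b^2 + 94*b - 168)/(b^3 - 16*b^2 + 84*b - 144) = (b - 7)/(b - 6)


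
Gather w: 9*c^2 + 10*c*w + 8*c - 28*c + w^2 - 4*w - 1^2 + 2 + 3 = 9*c^2 - 20*c + w^2 + w*(10*c - 4) + 4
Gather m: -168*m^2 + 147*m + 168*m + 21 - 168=-168*m^2 + 315*m - 147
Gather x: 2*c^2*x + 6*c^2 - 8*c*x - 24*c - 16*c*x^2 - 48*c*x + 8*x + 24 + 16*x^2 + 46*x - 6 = 6*c^2 - 24*c + x^2*(16 - 16*c) + x*(2*c^2 - 56*c + 54) + 18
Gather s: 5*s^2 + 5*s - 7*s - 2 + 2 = 5*s^2 - 2*s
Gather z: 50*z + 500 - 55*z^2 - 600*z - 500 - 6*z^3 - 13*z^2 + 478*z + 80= -6*z^3 - 68*z^2 - 72*z + 80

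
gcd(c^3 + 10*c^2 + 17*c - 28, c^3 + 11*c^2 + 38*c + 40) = c + 4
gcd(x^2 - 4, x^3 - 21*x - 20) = 1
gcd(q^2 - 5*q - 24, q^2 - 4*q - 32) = q - 8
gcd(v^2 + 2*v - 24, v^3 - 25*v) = 1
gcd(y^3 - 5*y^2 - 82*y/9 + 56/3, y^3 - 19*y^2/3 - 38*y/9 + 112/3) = y^2 - 11*y/3 - 14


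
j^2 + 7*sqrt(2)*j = j*(j + 7*sqrt(2))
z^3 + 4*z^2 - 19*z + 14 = (z - 2)*(z - 1)*(z + 7)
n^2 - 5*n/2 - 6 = (n - 4)*(n + 3/2)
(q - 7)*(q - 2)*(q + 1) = q^3 - 8*q^2 + 5*q + 14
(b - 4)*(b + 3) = b^2 - b - 12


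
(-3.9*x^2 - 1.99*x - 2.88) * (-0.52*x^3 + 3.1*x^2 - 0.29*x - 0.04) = 2.028*x^5 - 11.0552*x^4 - 3.5404*x^3 - 8.1949*x^2 + 0.9148*x + 0.1152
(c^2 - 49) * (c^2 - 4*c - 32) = c^4 - 4*c^3 - 81*c^2 + 196*c + 1568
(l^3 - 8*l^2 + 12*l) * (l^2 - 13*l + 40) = l^5 - 21*l^4 + 156*l^3 - 476*l^2 + 480*l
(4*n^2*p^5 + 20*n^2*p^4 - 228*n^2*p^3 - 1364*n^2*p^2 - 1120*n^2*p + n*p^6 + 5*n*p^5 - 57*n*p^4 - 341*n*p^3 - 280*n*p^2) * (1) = 4*n^2*p^5 + 20*n^2*p^4 - 228*n^2*p^3 - 1364*n^2*p^2 - 1120*n^2*p + n*p^6 + 5*n*p^5 - 57*n*p^4 - 341*n*p^3 - 280*n*p^2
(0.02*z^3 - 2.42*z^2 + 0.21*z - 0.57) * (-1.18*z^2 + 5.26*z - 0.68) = -0.0236*z^5 + 2.9608*z^4 - 12.9906*z^3 + 3.4228*z^2 - 3.141*z + 0.3876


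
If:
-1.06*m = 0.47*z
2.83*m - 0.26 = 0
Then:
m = 0.09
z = -0.21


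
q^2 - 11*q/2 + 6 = (q - 4)*(q - 3/2)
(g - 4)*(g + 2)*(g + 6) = g^3 + 4*g^2 - 20*g - 48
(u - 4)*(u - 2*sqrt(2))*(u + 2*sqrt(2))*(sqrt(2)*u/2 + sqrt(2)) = sqrt(2)*u^4/2 - sqrt(2)*u^3 - 8*sqrt(2)*u^2 + 8*sqrt(2)*u + 32*sqrt(2)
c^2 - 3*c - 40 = (c - 8)*(c + 5)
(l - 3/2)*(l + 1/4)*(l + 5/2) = l^3 + 5*l^2/4 - 7*l/2 - 15/16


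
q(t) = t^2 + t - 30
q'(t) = 2*t + 1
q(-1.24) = -29.70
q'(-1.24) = -1.48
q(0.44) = -29.37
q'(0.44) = 1.88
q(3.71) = -12.53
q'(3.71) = 8.42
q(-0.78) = -30.17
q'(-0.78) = -0.56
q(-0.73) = -30.20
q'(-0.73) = -0.46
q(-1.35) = -29.53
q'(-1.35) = -1.70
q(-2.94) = -24.30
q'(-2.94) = -4.88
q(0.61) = -29.02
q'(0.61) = 2.22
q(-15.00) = 180.00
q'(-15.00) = -29.00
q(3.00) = -18.00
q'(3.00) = 7.00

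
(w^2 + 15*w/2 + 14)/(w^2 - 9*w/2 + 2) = (2*w^2 + 15*w + 28)/(2*w^2 - 9*w + 4)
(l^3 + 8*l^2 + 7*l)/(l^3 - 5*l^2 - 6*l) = (l + 7)/(l - 6)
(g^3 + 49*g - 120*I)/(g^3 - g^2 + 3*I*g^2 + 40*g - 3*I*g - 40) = (g - 3*I)/(g - 1)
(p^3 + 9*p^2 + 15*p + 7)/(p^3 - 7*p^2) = (p^3 + 9*p^2 + 15*p + 7)/(p^2*(p - 7))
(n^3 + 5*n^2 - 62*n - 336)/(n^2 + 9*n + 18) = (n^2 - n - 56)/(n + 3)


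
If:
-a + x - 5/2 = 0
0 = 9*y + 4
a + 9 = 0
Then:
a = -9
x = -13/2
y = -4/9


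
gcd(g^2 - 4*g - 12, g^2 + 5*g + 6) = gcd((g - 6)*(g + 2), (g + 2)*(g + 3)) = g + 2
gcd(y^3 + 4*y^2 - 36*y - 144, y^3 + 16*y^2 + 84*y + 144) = y^2 + 10*y + 24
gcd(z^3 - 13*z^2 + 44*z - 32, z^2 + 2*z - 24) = z - 4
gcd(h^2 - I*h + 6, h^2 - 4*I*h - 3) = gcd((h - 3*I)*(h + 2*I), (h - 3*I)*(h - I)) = h - 3*I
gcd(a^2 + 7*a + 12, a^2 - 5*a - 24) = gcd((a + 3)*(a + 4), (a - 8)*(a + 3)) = a + 3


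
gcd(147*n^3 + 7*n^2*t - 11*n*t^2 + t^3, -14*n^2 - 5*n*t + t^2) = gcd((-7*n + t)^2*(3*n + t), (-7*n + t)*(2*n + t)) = -7*n + t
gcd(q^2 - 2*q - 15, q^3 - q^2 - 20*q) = q - 5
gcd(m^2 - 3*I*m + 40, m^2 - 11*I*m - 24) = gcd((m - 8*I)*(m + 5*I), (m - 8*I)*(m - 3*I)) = m - 8*I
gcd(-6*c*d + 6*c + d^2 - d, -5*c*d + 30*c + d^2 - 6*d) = 1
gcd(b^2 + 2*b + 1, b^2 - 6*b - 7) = b + 1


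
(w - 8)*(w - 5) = w^2 - 13*w + 40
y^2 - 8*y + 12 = (y - 6)*(y - 2)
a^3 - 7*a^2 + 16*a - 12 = (a - 3)*(a - 2)^2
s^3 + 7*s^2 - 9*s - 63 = (s - 3)*(s + 3)*(s + 7)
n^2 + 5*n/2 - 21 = (n - 7/2)*(n + 6)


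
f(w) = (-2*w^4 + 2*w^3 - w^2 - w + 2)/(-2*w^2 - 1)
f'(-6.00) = -13.04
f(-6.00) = 41.81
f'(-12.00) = -25.01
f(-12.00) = 155.91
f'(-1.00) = -4.11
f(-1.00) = 0.67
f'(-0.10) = -0.09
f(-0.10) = -2.05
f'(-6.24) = -13.51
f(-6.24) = 44.99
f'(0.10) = 1.85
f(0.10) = -1.85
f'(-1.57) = -4.72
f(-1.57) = 3.17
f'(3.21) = 5.39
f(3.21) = 7.30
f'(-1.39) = -4.49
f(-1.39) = 2.34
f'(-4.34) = -9.75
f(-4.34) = 22.90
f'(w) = 4*w*(-2*w^4 + 2*w^3 - w^2 - w + 2)/(-2*w^2 - 1)^2 + (-8*w^3 + 6*w^2 - 2*w - 1)/(-2*w^2 - 1)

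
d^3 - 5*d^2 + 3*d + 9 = (d - 3)^2*(d + 1)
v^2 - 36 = (v - 6)*(v + 6)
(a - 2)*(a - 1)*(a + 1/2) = a^3 - 5*a^2/2 + a/2 + 1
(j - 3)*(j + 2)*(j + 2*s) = j^3 + 2*j^2*s - j^2 - 2*j*s - 6*j - 12*s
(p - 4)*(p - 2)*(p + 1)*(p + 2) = p^4 - 3*p^3 - 8*p^2 + 12*p + 16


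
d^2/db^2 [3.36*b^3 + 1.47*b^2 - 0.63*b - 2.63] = 20.16*b + 2.94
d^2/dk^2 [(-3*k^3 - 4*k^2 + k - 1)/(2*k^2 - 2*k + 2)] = 3*(-k^3 + 6*k^2 - 3*k - 1)/(k^6 - 3*k^5 + 6*k^4 - 7*k^3 + 6*k^2 - 3*k + 1)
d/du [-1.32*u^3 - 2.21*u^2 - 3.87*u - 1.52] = -3.96*u^2 - 4.42*u - 3.87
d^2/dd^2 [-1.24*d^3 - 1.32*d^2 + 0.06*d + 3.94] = -7.44*d - 2.64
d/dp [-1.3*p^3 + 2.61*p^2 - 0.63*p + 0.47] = -3.9*p^2 + 5.22*p - 0.63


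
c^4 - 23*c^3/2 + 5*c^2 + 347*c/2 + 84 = (c - 8)*(c - 7)*(c + 1/2)*(c + 3)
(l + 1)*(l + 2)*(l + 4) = l^3 + 7*l^2 + 14*l + 8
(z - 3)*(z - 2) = z^2 - 5*z + 6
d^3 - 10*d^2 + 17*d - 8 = (d - 8)*(d - 1)^2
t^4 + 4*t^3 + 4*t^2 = t^2*(t + 2)^2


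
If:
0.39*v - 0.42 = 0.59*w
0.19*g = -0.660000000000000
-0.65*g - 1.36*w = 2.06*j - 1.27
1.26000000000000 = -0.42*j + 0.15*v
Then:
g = -3.47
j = -0.67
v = 6.53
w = 3.61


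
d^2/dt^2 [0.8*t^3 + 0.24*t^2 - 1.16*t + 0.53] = 4.8*t + 0.48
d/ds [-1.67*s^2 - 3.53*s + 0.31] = -3.34*s - 3.53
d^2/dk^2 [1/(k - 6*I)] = 2/(k - 6*I)^3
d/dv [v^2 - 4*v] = 2*v - 4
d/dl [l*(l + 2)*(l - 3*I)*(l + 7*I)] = 4*l^3 + l^2*(6 + 12*I) + l*(42 + 16*I) + 42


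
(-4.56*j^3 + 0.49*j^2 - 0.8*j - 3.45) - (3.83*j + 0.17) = -4.56*j^3 + 0.49*j^2 - 4.63*j - 3.62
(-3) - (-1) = -2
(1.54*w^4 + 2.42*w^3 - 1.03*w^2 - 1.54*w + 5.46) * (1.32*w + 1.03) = 2.0328*w^5 + 4.7806*w^4 + 1.133*w^3 - 3.0937*w^2 + 5.621*w + 5.6238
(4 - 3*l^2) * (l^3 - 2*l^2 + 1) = -3*l^5 + 6*l^4 + 4*l^3 - 11*l^2 + 4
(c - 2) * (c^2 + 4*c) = c^3 + 2*c^2 - 8*c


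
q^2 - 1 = (q - 1)*(q + 1)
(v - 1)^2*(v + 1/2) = v^3 - 3*v^2/2 + 1/2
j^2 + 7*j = j*(j + 7)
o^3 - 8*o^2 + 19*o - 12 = (o - 4)*(o - 3)*(o - 1)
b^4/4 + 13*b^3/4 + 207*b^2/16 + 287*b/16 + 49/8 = (b/4 + 1/2)*(b + 1/2)*(b + 7/2)*(b + 7)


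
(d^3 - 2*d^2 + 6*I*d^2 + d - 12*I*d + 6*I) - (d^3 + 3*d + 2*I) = -2*d^2 + 6*I*d^2 - 2*d - 12*I*d + 4*I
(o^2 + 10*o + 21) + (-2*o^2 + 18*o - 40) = -o^2 + 28*o - 19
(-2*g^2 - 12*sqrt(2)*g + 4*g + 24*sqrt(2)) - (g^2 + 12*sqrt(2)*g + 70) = -3*g^2 - 24*sqrt(2)*g + 4*g - 70 + 24*sqrt(2)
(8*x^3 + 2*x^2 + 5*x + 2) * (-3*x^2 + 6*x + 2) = -24*x^5 + 42*x^4 + 13*x^3 + 28*x^2 + 22*x + 4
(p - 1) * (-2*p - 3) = -2*p^2 - p + 3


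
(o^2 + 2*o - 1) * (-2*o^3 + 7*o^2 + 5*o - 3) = -2*o^5 + 3*o^4 + 21*o^3 - 11*o + 3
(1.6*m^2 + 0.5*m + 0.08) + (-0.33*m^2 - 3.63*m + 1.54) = 1.27*m^2 - 3.13*m + 1.62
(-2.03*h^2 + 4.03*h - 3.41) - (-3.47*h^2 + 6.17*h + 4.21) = 1.44*h^2 - 2.14*h - 7.62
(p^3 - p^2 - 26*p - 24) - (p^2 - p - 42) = p^3 - 2*p^2 - 25*p + 18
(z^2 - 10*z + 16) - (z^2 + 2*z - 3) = 19 - 12*z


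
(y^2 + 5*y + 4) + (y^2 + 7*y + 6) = 2*y^2 + 12*y + 10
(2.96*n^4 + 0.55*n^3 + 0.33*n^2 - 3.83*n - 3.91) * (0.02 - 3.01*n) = -8.9096*n^5 - 1.5963*n^4 - 0.9823*n^3 + 11.5349*n^2 + 11.6925*n - 0.0782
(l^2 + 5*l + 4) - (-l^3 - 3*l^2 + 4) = l^3 + 4*l^2 + 5*l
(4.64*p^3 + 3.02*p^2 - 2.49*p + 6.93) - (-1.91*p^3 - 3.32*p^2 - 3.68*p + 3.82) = 6.55*p^3 + 6.34*p^2 + 1.19*p + 3.11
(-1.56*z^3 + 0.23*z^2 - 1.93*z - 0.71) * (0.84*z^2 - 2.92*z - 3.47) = -1.3104*z^5 + 4.7484*z^4 + 3.1204*z^3 + 4.2411*z^2 + 8.7703*z + 2.4637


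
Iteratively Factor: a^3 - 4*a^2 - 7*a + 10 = (a + 2)*(a^2 - 6*a + 5) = (a - 5)*(a + 2)*(a - 1)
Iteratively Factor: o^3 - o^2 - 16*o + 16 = (o - 1)*(o^2 - 16) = (o - 1)*(o + 4)*(o - 4)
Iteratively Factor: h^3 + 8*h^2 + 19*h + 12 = (h + 3)*(h^2 + 5*h + 4) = (h + 3)*(h + 4)*(h + 1)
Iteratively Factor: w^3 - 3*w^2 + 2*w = (w - 1)*(w^2 - 2*w) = (w - 2)*(w - 1)*(w)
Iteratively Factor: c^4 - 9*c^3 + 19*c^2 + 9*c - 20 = (c - 4)*(c^3 - 5*c^2 - c + 5) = (c - 5)*(c - 4)*(c^2 - 1) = (c - 5)*(c - 4)*(c - 1)*(c + 1)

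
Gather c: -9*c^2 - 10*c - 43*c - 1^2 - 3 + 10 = -9*c^2 - 53*c + 6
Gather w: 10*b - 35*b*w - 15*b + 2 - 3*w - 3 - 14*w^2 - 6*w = -5*b - 14*w^2 + w*(-35*b - 9) - 1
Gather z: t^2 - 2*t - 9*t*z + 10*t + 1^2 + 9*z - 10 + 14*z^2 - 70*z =t^2 + 8*t + 14*z^2 + z*(-9*t - 61) - 9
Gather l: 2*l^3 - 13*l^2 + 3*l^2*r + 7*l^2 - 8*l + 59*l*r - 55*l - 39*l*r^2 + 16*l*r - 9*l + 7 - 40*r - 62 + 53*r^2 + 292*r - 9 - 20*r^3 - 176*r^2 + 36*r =2*l^3 + l^2*(3*r - 6) + l*(-39*r^2 + 75*r - 72) - 20*r^3 - 123*r^2 + 288*r - 64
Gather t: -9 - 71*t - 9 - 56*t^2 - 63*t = -56*t^2 - 134*t - 18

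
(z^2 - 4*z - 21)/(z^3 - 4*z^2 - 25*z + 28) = (z + 3)/(z^2 + 3*z - 4)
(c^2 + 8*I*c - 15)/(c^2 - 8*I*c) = (c^2 + 8*I*c - 15)/(c*(c - 8*I))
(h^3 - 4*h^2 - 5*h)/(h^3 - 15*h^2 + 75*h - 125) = h*(h + 1)/(h^2 - 10*h + 25)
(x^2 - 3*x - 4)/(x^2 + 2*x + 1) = (x - 4)/(x + 1)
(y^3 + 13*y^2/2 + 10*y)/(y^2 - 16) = y*(2*y + 5)/(2*(y - 4))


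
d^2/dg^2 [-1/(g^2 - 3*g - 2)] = 2*(-g^2 + 3*g + (2*g - 3)^2 + 2)/(-g^2 + 3*g + 2)^3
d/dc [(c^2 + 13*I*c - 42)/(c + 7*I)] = 1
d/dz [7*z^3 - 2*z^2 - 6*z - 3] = 21*z^2 - 4*z - 6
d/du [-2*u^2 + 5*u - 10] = 5 - 4*u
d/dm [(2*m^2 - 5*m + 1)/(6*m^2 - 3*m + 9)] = 2*(4*m^2 + 4*m - 7)/(3*(4*m^4 - 4*m^3 + 13*m^2 - 6*m + 9))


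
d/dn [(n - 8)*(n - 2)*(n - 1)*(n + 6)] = 4*n^3 - 15*n^2 - 80*n + 140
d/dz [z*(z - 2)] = 2*z - 2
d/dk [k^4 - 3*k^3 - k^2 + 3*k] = 4*k^3 - 9*k^2 - 2*k + 3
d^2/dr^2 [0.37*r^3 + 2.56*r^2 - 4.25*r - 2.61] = 2.22*r + 5.12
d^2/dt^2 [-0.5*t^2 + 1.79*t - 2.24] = -1.00000000000000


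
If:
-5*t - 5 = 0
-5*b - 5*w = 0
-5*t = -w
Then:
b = 5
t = -1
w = -5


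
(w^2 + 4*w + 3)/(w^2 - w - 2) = (w + 3)/(w - 2)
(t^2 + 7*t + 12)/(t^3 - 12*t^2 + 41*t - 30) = (t^2 + 7*t + 12)/(t^3 - 12*t^2 + 41*t - 30)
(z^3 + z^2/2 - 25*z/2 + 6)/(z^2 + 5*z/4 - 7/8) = 4*(z^2 + z - 12)/(4*z + 7)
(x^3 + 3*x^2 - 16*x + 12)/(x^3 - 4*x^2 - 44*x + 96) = (x - 1)/(x - 8)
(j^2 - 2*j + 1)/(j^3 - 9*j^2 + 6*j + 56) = (j^2 - 2*j + 1)/(j^3 - 9*j^2 + 6*j + 56)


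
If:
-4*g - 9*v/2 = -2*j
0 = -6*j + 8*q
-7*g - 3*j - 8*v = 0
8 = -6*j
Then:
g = -236/3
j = -4/3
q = -1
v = 208/3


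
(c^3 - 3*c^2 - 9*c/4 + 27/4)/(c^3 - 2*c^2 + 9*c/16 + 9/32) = 8*(2*c^2 - 3*c - 9)/(16*c^2 - 8*c - 3)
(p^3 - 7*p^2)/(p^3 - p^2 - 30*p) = p*(7 - p)/(-p^2 + p + 30)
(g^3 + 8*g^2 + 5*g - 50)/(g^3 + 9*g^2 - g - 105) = (g^2 + 3*g - 10)/(g^2 + 4*g - 21)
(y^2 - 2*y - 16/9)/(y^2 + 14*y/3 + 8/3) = (y - 8/3)/(y + 4)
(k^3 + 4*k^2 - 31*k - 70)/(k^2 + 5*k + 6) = (k^2 + 2*k - 35)/(k + 3)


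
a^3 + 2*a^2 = a^2*(a + 2)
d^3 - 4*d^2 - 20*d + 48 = (d - 6)*(d - 2)*(d + 4)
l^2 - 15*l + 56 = (l - 8)*(l - 7)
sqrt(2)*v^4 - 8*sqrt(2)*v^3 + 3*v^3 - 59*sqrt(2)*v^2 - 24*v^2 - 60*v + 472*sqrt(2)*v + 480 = (v - 8)*(v - 5*sqrt(2))*(v + 6*sqrt(2))*(sqrt(2)*v + 1)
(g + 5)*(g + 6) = g^2 + 11*g + 30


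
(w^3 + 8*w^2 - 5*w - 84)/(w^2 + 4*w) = w + 4 - 21/w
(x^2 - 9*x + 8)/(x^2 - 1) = (x - 8)/(x + 1)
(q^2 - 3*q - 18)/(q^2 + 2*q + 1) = (q^2 - 3*q - 18)/(q^2 + 2*q + 1)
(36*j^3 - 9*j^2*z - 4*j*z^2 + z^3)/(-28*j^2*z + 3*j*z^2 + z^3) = (-9*j^2 + z^2)/(z*(7*j + z))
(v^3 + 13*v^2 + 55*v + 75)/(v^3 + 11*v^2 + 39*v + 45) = (v + 5)/(v + 3)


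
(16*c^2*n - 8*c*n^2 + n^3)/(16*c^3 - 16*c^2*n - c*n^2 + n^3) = n*(4*c - n)/(4*c^2 - 3*c*n - n^2)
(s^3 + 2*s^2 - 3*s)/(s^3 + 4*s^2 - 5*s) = (s + 3)/(s + 5)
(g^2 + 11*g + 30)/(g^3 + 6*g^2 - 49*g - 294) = (g + 5)/(g^2 - 49)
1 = 1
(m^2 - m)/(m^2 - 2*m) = (m - 1)/(m - 2)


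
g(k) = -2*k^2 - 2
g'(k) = -4*k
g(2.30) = -12.58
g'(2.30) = -9.20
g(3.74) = -29.98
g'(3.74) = -14.96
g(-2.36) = -13.14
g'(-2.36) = 9.44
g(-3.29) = -23.65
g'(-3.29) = 13.16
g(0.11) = -2.02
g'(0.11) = -0.44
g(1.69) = -7.71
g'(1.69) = -6.76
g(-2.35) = -13.04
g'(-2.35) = 9.40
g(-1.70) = -7.78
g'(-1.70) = 6.80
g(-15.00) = -452.00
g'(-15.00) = 60.00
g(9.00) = -164.00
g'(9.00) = -36.00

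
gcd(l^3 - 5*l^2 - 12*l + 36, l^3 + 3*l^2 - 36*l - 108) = l^2 - 3*l - 18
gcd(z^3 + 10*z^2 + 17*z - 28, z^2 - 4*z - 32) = z + 4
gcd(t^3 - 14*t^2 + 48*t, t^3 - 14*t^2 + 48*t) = t^3 - 14*t^2 + 48*t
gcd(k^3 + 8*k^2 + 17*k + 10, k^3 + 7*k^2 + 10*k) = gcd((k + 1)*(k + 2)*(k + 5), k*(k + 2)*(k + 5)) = k^2 + 7*k + 10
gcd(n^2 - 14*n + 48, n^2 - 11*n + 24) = n - 8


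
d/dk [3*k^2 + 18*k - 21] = 6*k + 18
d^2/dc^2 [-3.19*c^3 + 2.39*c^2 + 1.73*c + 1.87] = 4.78 - 19.14*c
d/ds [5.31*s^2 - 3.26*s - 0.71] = 10.62*s - 3.26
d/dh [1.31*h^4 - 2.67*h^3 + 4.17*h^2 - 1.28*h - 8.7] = 5.24*h^3 - 8.01*h^2 + 8.34*h - 1.28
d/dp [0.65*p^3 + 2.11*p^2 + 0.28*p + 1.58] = 1.95*p^2 + 4.22*p + 0.28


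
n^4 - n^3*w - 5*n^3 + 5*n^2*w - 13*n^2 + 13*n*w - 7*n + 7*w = (n - 7)*(n + 1)^2*(n - w)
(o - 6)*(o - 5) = o^2 - 11*o + 30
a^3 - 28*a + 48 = (a - 4)*(a - 2)*(a + 6)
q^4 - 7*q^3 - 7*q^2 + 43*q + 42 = (q - 7)*(q - 3)*(q + 1)*(q + 2)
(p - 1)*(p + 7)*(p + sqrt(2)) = p^3 + sqrt(2)*p^2 + 6*p^2 - 7*p + 6*sqrt(2)*p - 7*sqrt(2)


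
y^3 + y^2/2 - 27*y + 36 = (y - 4)*(y - 3/2)*(y + 6)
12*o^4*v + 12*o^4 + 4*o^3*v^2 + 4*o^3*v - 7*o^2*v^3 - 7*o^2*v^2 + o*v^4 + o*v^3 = (-6*o + v)*(-2*o + v)*(o + v)*(o*v + o)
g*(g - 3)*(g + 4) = g^3 + g^2 - 12*g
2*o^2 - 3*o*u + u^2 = (-2*o + u)*(-o + u)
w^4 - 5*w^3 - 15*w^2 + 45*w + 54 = (w - 6)*(w - 3)*(w + 1)*(w + 3)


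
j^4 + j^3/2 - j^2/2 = j^2*(j - 1/2)*(j + 1)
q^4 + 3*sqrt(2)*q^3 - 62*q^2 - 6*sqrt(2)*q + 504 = (q - 3*sqrt(2))^2*(q + 2*sqrt(2))*(q + 7*sqrt(2))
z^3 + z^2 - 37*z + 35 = (z - 5)*(z - 1)*(z + 7)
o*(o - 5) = o^2 - 5*o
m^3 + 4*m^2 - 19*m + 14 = (m - 2)*(m - 1)*(m + 7)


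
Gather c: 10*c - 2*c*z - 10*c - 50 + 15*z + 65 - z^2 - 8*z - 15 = -2*c*z - z^2 + 7*z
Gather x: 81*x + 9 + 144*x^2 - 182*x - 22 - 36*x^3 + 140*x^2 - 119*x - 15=-36*x^3 + 284*x^2 - 220*x - 28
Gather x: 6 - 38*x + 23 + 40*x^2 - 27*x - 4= 40*x^2 - 65*x + 25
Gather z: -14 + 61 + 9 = 56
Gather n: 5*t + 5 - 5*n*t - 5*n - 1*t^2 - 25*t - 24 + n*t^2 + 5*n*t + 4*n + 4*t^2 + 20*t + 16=n*(t^2 - 1) + 3*t^2 - 3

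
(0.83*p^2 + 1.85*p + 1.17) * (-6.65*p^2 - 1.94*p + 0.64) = -5.5195*p^4 - 13.9127*p^3 - 10.8383*p^2 - 1.0858*p + 0.7488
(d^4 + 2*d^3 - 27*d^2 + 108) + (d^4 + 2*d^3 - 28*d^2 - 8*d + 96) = 2*d^4 + 4*d^3 - 55*d^2 - 8*d + 204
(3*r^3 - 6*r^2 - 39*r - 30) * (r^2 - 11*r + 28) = 3*r^5 - 39*r^4 + 111*r^3 + 231*r^2 - 762*r - 840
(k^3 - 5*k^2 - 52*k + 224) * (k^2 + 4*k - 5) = k^5 - k^4 - 77*k^3 + 41*k^2 + 1156*k - 1120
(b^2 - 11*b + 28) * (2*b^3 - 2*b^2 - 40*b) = 2*b^5 - 24*b^4 + 38*b^3 + 384*b^2 - 1120*b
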